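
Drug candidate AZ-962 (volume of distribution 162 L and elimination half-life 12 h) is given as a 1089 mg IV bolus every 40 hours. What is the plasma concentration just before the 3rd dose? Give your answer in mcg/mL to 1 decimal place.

f = (1/2)^(τ/t½) = (1/2)^(40/12) ≈ 0.0992.
C₀ = D/Vd = 1089/162 ≈ 6.722 mcg/mL.
Before the 3rd dose, 2 doses have been given. Superposition: Cmin = C₀·(f + f²).
≈ 6.722 × (0.0992 + 0.0098) ≈ 6.722 × 0.1090 ≈ 0.733 mcg/mL.

0.7 mcg/mL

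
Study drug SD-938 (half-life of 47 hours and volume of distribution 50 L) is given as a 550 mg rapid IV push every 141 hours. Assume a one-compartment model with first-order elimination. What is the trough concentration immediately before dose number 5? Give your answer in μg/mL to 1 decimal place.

1.6 μg/mL

f = (1/2)^(τ/t½) = (1/2)^(141/47) ≈ 0.1250.
C₀ = D/Vd = 550/50 ≈ 11.000 μg/mL.
Before the 5th dose, 4 doses have been given. Superposition: Cmin = C₀·(f + f² + … + f^4).
≈ 11.000 × (0.1250 + 0.0156 + 0.0020 + 0.0002) ≈ 11.000 × 0.1428 ≈ 1.571 μg/mL.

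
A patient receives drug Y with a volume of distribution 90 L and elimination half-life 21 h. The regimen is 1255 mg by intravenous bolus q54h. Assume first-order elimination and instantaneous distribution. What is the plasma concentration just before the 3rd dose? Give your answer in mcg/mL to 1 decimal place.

2.7 mcg/mL

f = (1/2)^(τ/t½) = (1/2)^(54/21) ≈ 0.1682.
C₀ = D/Vd = 1255/90 ≈ 13.944 mcg/mL.
Before the 3rd dose, 2 doses have been given. Superposition: Cmin = C₀·(f + f²).
≈ 13.944 × (0.1682 + 0.0283) ≈ 13.944 × 0.1965 ≈ 2.740 mcg/mL.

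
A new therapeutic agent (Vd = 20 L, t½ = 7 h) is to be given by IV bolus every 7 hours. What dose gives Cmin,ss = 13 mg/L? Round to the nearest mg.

τ/t½ = 7/7 ≈ 1, so f = (1/2)^(7/7) ≈ 0.500000.
Cmin,ss = (D/Vd)·f/(1−f), so D = Cmin,ss·Vd·(1−f)/f.
D = 13 × 20 × (1−f)/f ≈ 13 × 20 × 1.00000 ≈ 260.00 mg.

260 mg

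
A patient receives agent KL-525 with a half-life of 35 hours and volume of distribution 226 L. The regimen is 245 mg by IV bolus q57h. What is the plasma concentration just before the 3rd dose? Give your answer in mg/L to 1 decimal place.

0.5 mg/L

f = (1/2)^(τ/t½) = (1/2)^(57/35) ≈ 0.3234.
C₀ = D/Vd = 245/226 ≈ 1.084 mg/L.
Before the 3rd dose, 2 doses have been given. Superposition: Cmin = C₀·(f + f²).
≈ 1.084 × (0.3234 + 0.1046) ≈ 1.084 × 0.4280 ≈ 0.464 mg/L.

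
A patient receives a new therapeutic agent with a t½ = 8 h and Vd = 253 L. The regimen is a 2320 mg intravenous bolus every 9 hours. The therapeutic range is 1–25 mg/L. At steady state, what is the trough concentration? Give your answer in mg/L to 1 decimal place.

7.8 mg/L

Over one 9-h interval, 9/8 ≈ 1.125 half-lives elapse, leaving f ≈ 0.4585 of each dose.
At steady state, accumulation factor R = 1/(1 − e^(−kτ)) ≈ 1.8467.
Each bolus raises the concentration by D/Vd = 2320/253 ≈ 9.170 mg/L.
Steady-state peak Cmax,ss = C₀·R ≈ 9.170 × 1.8467 ≈ 16.934 mg/L.
One interval later, Cmin,ss = Cmax,ss·e^(−kτ) ≈ 16.934 × 0.4585 ≈ 7.764 mg/L.
Trough 7.8 mg/L vs MEC 1 mg/L: adequate.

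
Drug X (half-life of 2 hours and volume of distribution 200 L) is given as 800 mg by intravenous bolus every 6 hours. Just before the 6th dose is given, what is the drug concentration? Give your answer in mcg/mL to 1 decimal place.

f = (1/2)^(τ/t½) = (1/2)^(6/2) ≈ 0.1250.
C₀ = D/Vd = 800/200 ≈ 4.000 mcg/mL.
Before the 6th dose, 5 doses have been given. Superposition: Cmin = C₀·(f + f² + … + f^5).
≈ 4.000 × (0.1250 + 0.0156 + 0.0020 + 0.0002 + 0.0000) ≈ 4.000 × 0.1428 ≈ 0.571 mcg/mL.

0.6 mcg/mL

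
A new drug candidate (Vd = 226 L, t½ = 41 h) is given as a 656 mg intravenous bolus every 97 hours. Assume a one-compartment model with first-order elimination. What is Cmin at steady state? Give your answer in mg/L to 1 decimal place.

τ/t½ = 97/41 ≈ 2.3659, so fraction remaining f = (1/2)^(97/41) ≈ 0.1940.
Each bolus raises the concentration by D/Vd = 656/226 ≈ 2.903 mg/L.
Steady-state trough Cmin,ss = C₀·f/(1−f) ≈ 2.903 × 0.1940/0.8060 ≈ 0.699 mg/L.

0.7 mg/L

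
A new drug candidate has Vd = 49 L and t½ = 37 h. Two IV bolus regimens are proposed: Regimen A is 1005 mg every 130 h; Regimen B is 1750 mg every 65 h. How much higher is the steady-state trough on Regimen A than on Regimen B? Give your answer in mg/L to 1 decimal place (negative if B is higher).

-13.0 mg/L

Regimen A: f = (1/2)^(130/37) ≈ 0.0876; Cmin,ss = (1005/49)·f/(1−f) ≈ 1.969 mg/L.
Regimen B: f = (1/2)^(65/37) ≈ 0.2959; Cmin,ss = (1750/49)·f/(1−f) ≈ 15.009 mg/L.
Difference ≈ 1.969 − 15.009 ≈ -13.040 mg/L.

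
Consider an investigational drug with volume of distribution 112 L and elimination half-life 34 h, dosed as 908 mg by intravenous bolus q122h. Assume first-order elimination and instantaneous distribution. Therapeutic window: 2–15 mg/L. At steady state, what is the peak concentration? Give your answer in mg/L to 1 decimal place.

τ/t½ = 122/34 ≈ 3.5882, so fraction remaining f = (1/2)^(122/34) ≈ 0.0831.
Accumulation ratio R = 1/(1 − f) ≈ 1/0.9169 ≈ 1.0906.
Single-dose peak C₀ = D/Vd = 908/112 ≈ 8.107 mg/L.
Steady-state peak Cmax,ss = C₀·R ≈ 8.107 × 1.0906 ≈ 8.841 mg/L.
Peak 8.8 mg/L vs MTC 15 mg/L: below toxic threshold.

8.8 mg/L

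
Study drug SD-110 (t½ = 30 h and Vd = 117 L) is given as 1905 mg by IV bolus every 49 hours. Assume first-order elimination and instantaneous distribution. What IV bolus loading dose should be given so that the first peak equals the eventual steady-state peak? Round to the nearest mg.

f = (1/2)^(49/30) ≈ 0.322343; accumulation ratio R = 1/(1−f) ≈ 1.47567.
Loading dose to hit Cmax,ss on first dose: D_load = D_maint·R ≈ 1905 × 1.47567 ≈ 2811.15 mg.

2811 mg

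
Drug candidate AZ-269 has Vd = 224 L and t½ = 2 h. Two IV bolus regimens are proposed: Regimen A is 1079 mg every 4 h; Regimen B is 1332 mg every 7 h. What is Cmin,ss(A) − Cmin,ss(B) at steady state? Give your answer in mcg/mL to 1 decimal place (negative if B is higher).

Regimen A: f = (1/2)^(4/2) ≈ 0.2500; Cmin,ss = (1079/224)·f/(1−f) ≈ 1.606 mcg/mL.
Regimen B: f = (1/2)^(7/2) ≈ 0.0884; Cmin,ss = (1332/224)·f/(1−f) ≈ 0.577 mcg/mL.
Difference ≈ 1.606 − 0.577 ≈ 1.029 mcg/mL.

1.0 mcg/mL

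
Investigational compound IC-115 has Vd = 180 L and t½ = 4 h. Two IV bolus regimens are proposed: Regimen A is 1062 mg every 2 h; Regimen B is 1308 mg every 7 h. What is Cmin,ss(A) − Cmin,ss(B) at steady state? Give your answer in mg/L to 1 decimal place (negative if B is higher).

Regimen A: f = (1/2)^(2/4) ≈ 0.7071; Cmin,ss = (1062/180)·f/(1−f) ≈ 14.243 mg/L.
Regimen B: f = (1/2)^(7/4) ≈ 0.2973; Cmin,ss = (1308/180)·f/(1−f) ≈ 3.074 mg/L.
Difference ≈ 14.243 − 3.074 ≈ 11.169 mg/L.

11.2 mg/L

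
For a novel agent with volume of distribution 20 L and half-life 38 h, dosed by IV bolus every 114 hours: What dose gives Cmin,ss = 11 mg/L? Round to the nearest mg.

1540 mg

τ/t½ = 114/38 ≈ 3, so f = (1/2)^(114/38) ≈ 0.125000.
Cmin,ss = (D/Vd)·f/(1−f), so D = Cmin,ss·Vd·(1−f)/f.
D = 11 × 20 × (1−f)/f ≈ 11 × 20 × 7.00000 ≈ 1540.00 mg.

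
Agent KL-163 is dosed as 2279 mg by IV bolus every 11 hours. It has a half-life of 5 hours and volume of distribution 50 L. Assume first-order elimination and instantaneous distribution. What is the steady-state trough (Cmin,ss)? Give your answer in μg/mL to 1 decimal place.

k = ln2/t½ = ln2/5 ≈ 0.138629 h⁻¹; fraction remaining f = e^(−kτ) = e^(−0.138629×11) ≈ 0.2176.
Accumulation ratio R = 1/(1 − f) ≈ 1/0.7824 ≈ 1.2781.
Single-dose peak C₀ = D/Vd = 2279/50 ≈ 45.580 μg/mL.
Steady-state peak Cmax,ss = C₀·R ≈ 45.580 × 1.2781 ≈ 58.256 μg/mL.
Steady-state trough Cmin,ss = Cmax,ss·f ≈ 58.256 × 0.2176 ≈ 12.677 μg/mL.

12.7 μg/mL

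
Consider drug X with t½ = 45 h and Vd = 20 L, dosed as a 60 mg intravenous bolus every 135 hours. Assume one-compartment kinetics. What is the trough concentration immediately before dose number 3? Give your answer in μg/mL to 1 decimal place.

f = (1/2)^(τ/t½) = (1/2)^(135/45) ≈ 0.1250.
C₀ = D/Vd = 60/20 ≈ 3.000 μg/mL.
Before the 3rd dose, 2 doses have been given. Superposition: Cmin = C₀·(f + f²).
≈ 3.000 × (0.1250 + 0.0156) ≈ 3.000 × 0.1406 ≈ 0.422 μg/mL.

0.4 μg/mL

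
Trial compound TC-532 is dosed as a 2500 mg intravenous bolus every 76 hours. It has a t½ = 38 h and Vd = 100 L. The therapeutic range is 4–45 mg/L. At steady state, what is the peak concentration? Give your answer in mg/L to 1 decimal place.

33.3 mg/L

τ = 76 h = 2 half-lives, so f = (1/2)^2 = 0.25.
Accumulation ratio R = 1/(1 − f) = 1/0.75 = 4/3.
Single-dose peak C₀ = D/Vd = 2500/100 = 25 mg/L.
Steady-state peak Cmax,ss = C₀·R = 25 × 4/3 ≈ 33.333 mg/L.
Peak 33.3 mg/L vs MTC 45 mg/L: below toxic threshold.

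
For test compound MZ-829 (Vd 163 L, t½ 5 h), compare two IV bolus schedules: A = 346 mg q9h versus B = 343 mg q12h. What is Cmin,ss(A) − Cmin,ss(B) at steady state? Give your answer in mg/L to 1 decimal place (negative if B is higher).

Regimen A: f = (1/2)^(9/5) ≈ 0.2872; Cmin,ss = (346/163)·f/(1−f) ≈ 0.855 mg/L.
Regimen B: f = (1/2)^(12/5) ≈ 0.1895; Cmin,ss = (343/163)·f/(1−f) ≈ 0.492 mg/L.
Difference ≈ 0.855 − 0.492 ≈ 0.363 mg/L.

0.4 mg/L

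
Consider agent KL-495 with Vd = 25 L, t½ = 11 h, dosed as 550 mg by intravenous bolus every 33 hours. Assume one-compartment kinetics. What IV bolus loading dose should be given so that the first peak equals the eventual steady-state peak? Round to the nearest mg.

629 mg

f = (1/2)^(33/11) ≈ 0.125000; accumulation ratio R = 1/(1−f) ≈ 1.14286.
Loading dose to hit Cmax,ss on first dose: D_load = D_maint·R ≈ 550 × 1.14286 ≈ 628.57 mg.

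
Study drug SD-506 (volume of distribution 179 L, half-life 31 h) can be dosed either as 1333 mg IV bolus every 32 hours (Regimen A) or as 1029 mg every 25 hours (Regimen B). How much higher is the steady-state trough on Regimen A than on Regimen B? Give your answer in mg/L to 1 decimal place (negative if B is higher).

Regimen A: f = (1/2)^(32/31) ≈ 0.4889; Cmin,ss = (1333/179)·f/(1−f) ≈ 7.123 mg/L.
Regimen B: f = (1/2)^(25/31) ≈ 0.5718; Cmin,ss = (1029/179)·f/(1−f) ≈ 7.676 mg/L.
Difference ≈ 7.123 − 7.676 ≈ -0.553 mg/L.

-0.6 mg/L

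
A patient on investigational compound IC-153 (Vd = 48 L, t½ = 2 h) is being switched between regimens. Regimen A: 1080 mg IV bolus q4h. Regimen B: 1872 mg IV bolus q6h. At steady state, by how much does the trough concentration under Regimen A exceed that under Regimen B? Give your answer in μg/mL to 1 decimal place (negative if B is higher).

Regimen A: f = (1/2)^(4/2) ≈ 0.2500; Cmin,ss = (1080/48)·f/(1−f) ≈ 7.500 μg/mL.
Regimen B: f = (1/2)^(6/2) ≈ 0.1250; Cmin,ss = (1872/48)·f/(1−f) ≈ 5.571 μg/mL.
Difference ≈ 7.500 − 5.571 ≈ 1.929 μg/mL.

1.9 μg/mL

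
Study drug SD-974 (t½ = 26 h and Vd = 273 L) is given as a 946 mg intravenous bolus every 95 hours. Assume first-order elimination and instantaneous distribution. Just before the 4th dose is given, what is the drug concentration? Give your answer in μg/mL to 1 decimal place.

f = (1/2)^(τ/t½) = (1/2)^(95/26) ≈ 0.0794.
C₀ = D/Vd = 946/273 ≈ 3.465 μg/mL.
Before the 4th dose, 3 doses have been given. Superposition: Cmin = C₀·(f + f² + … + f^3).
≈ 3.465 × (0.0794 + 0.0063 + 0.0005) ≈ 3.465 × 0.0862 ≈ 0.299 μg/mL.

0.3 μg/mL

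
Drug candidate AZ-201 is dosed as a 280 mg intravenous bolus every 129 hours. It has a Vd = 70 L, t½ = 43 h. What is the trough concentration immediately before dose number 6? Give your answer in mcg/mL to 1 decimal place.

f = (1/2)^(τ/t½) = (1/2)^(129/43) ≈ 0.1250.
C₀ = D/Vd = 280/70 ≈ 4.000 mcg/mL.
Before the 6th dose, 5 doses have been given. Superposition: Cmin = C₀·(f + f² + … + f^5).
≈ 4.000 × (0.1250 + 0.0156 + 0.0020 + 0.0002 + 0.0000) ≈ 4.000 × 0.1428 ≈ 0.571 mcg/mL.

0.6 mcg/mL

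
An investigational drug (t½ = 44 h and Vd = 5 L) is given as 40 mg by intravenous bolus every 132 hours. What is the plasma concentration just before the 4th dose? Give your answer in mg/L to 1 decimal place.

f = (1/2)^(τ/t½) = (1/2)^(132/44) ≈ 0.1250.
C₀ = D/Vd = 40/5 ≈ 8.000 mg/L.
Before the 4th dose, 3 doses have been given. Superposition: Cmin = C₀·(f + f² + … + f^3).
≈ 8.000 × (0.1250 + 0.0156 + 0.0020) ≈ 8.000 × 0.1426 ≈ 1.141 mg/L.

1.1 mg/L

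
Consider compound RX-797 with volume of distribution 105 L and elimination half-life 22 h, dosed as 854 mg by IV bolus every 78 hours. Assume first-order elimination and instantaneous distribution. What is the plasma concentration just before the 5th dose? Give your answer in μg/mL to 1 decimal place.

0.8 μg/mL

f = (1/2)^(τ/t½) = (1/2)^(78/22) ≈ 0.0856.
C₀ = D/Vd = 854/105 ≈ 8.133 μg/mL.
Before the 5th dose, 4 doses have been given. Superposition: Cmin = C₀·(f + f² + … + f^4).
≈ 8.133 × (0.0856 + 0.0073 + 0.0006 + 0.0001) ≈ 8.133 × 0.0936 ≈ 0.761 μg/mL.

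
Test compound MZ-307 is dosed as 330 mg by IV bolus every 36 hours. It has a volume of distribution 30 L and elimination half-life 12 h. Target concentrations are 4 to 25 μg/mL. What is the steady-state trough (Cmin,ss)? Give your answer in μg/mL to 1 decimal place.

1.6 μg/mL

The dosing interval is 3 half-lives, so f = 2^(−3) = 0.125.
At steady state, R = 1/(1 − 0.125) = 8/7.
Single-dose peak C₀ = D/Vd = 330/30 = 11 μg/mL.
Steady-state peak Cmax,ss = C₀·R = 11 × 8/7 ≈ 12.571 μg/mL.
Steady-state trough Cmin,ss = Cmax,ss·f ≈ 12.571 × 0.125 ≈ 1.571 μg/mL.
Trough 1.6 μg/mL vs MEC 4 μg/mL: subtherapeutic.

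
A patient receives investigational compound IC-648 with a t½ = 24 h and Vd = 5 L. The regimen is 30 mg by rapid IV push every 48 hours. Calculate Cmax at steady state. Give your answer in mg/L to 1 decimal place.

The dosing interval is 2 half-lives, so f = 2^(−2) = 0.25.
At steady state, R = 1/(1 − 0.25) = 4/3.
Single-dose peak C₀ = D/Vd = 30/5 = 6 mg/L.
Steady-state peak Cmax,ss = C₀·R = 6 × 4/3 ≈ 8.000 mg/L.

8.0 mg/L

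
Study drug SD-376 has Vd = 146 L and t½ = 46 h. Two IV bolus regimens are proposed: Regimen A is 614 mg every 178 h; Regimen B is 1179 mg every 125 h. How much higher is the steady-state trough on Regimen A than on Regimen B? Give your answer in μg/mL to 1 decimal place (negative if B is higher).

-1.1 μg/mL

Regimen A: f = (1/2)^(178/46) ≈ 0.0684; Cmin,ss = (614/146)·f/(1−f) ≈ 0.309 μg/mL.
Regimen B: f = (1/2)^(125/46) ≈ 0.1520; Cmin,ss = (1179/146)·f/(1−f) ≈ 1.447 μg/mL.
Difference ≈ 0.309 − 1.447 ≈ -1.138 μg/mL.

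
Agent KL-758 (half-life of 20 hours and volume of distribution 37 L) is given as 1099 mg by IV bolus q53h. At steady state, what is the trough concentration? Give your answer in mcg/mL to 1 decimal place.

τ/t½ = 53/20 ≈ 2.65, so fraction remaining f = (1/2)^(53/20) ≈ 0.1593.
Accumulation ratio R = 1/(1 − f) ≈ 1/0.8407 ≈ 1.1895.
Single-dose peak C₀ = D/Vd = 1099/37 ≈ 29.703 mcg/mL.
Steady-state peak Cmax,ss = C₀·R ≈ 29.703 × 1.1895 ≈ 35.332 mcg/mL.
One interval later, Cmin,ss = Cmax,ss·e^(−kτ) ≈ 35.332 × 0.1593 ≈ 5.628 mcg/mL.

5.6 mcg/mL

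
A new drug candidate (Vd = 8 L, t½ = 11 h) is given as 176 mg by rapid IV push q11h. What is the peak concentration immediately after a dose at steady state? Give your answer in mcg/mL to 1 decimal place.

The dosing interval is 1 half-life, so f = 2^(−1) = 0.5.
At steady state, R = 1/(1 − 0.5) = 2/1.
Single-dose peak C₀ = D/Vd = 176/8 = 22 mcg/mL.
Steady-state peak Cmax,ss = C₀·R = 22 × 2/1 ≈ 44.000 mcg/mL.

44.0 mcg/mL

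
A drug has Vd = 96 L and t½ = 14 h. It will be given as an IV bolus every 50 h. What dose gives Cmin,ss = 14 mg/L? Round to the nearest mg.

14633 mg

τ/t½ = 50/14 ≈ 3.5714, so f = (1/2)^(50/14) ≈ 0.084119.
Cmin,ss = (D/Vd)·f/(1−f), so D = Cmin,ss·Vd·(1−f)/f.
D = 14 × 96 × (1−f)/f ≈ 14 × 96 × 10.88792 ≈ 14633.36 mg.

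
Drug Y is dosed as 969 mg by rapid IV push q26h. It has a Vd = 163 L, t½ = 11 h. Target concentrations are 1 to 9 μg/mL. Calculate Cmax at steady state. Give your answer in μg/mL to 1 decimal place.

Over one 26-h interval, 26/11 ≈ 2.3636 half-lives elapse, leaving f ≈ 0.1943 of each dose.
Accumulation ratio R = 1/(1 − f) ≈ 1/0.8057 ≈ 1.2412.
Single-dose peak C₀ = D/Vd = 969/163 ≈ 5.945 μg/mL.
Steady-state peak Cmax,ss = C₀·R ≈ 5.945 × 1.2412 ≈ 7.379 μg/mL.
Peak 7.4 μg/mL vs MTC 9 μg/mL: below toxic threshold.

7.4 μg/mL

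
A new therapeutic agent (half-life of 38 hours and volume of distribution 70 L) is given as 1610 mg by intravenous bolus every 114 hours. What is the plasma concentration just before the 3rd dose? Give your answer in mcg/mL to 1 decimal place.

3.2 mcg/mL

f = (1/2)^(τ/t½) = (1/2)^(114/38) ≈ 0.1250.
C₀ = D/Vd = 1610/70 ≈ 23.000 mcg/mL.
Before the 3rd dose, 2 doses have been given. Superposition: Cmin = C₀·(f + f²).
≈ 23.000 × (0.1250 + 0.0156) ≈ 23.000 × 0.1406 ≈ 3.234 mcg/mL.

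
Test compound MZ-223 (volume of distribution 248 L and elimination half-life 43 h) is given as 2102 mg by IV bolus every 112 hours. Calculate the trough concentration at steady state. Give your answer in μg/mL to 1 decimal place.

1.7 μg/mL

Over one 112-h interval, 112/43 ≈ 2.6047 half-lives elapse, leaving f ≈ 0.1644 of each dose.
Single-dose peak C₀ = D/Vd = 2102/248 ≈ 8.476 μg/mL.
Steady-state trough Cmin,ss = C₀·f/(1−f) ≈ 8.476 × 0.1644/0.8356 ≈ 1.668 μg/mL.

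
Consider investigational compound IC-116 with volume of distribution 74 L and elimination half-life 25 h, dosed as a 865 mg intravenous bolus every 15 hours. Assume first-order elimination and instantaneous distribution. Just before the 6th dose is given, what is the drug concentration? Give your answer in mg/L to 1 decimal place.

f = (1/2)^(τ/t½) = (1/2)^(15/25) ≈ 0.6598.
C₀ = D/Vd = 865/74 ≈ 11.689 mg/L.
Before the 6th dose, 5 doses have been given. Superposition: Cmin = C₀·(f + f² + … + f^5).
≈ 11.689 × (0.6598 + 0.4353 + 0.2872 + 0.1895 + 0.1250) ≈ 11.689 × 1.6968 ≈ 19.834 mg/L.

19.8 mg/L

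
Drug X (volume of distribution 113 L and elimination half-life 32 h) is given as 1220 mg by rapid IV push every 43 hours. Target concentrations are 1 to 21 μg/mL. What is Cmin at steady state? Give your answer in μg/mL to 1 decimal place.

k = ln2/t½ = ln2/32 ≈ 0.021661 h⁻¹; fraction remaining f = e^(−kτ) = e^(−0.021661×43) ≈ 0.3940.
Accumulation ratio R = 1/(1 − f) ≈ 1/0.6060 ≈ 1.6502.
Single-dose peak C₀ = D/Vd = 1220/113 ≈ 10.796 μg/mL.
Steady-state peak Cmax,ss = C₀·R ≈ 10.796 × 1.6502 ≈ 17.816 μg/mL.
Steady-state trough Cmin,ss = Cmax,ss·f ≈ 17.816 × 0.3940 ≈ 7.020 μg/mL.
Trough 7.0 μg/mL vs MEC 1 μg/mL: adequate.

7.0 μg/mL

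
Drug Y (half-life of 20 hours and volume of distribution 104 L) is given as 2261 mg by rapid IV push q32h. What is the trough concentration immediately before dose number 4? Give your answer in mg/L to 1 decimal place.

10.3 mg/L

f = (1/2)^(τ/t½) = (1/2)^(32/20) ≈ 0.3299.
C₀ = D/Vd = 2261/104 ≈ 21.740 mg/L.
Before the 4th dose, 3 doses have been given. Superposition: Cmin = C₀·(f + f² + … + f^3).
≈ 21.740 × (0.3299 + 0.1088 + 0.0359) ≈ 21.740 × 0.4746 ≈ 10.318 mg/L.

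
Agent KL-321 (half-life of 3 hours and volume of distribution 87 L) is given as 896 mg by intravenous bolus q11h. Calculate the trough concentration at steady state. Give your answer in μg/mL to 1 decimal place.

Over one 11-h interval, 11/3 ≈ 3.6667 half-lives elapse, leaving f ≈ 0.0787 of each dose.
Each bolus raises the concentration by D/Vd = 896/87 ≈ 10.299 μg/mL.
Steady-state trough Cmin,ss = C₀·f/(1−f) ≈ 10.299 × 0.0787/0.9213 ≈ 0.880 μg/mL.

0.9 μg/mL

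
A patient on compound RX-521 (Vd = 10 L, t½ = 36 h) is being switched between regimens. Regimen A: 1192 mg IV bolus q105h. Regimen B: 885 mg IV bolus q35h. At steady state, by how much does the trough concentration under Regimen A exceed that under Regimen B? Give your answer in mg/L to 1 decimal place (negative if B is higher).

Regimen A: f = (1/2)^(105/36) ≈ 0.1324; Cmin,ss = (1192/10)·f/(1−f) ≈ 18.191 mg/L.
Regimen B: f = (1/2)^(35/36) ≈ 0.5097; Cmin,ss = (885/10)·f/(1−f) ≈ 92.002 mg/L.
Difference ≈ 18.191 − 92.002 ≈ -73.811 mg/L.

-73.8 mg/L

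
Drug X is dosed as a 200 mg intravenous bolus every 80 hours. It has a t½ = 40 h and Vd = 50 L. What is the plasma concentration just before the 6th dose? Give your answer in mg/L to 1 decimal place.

f = (1/2)^(τ/t½) = (1/2)^(80/40) ≈ 0.2500.
C₀ = D/Vd = 200/50 ≈ 4.000 mg/L.
Before the 6th dose, 5 doses have been given. Superposition: Cmin = C₀·(f + f² + … + f^5).
≈ 4.000 × (0.2500 + 0.0625 + 0.0156 + 0.0039 + 0.0010) ≈ 4.000 × 0.3330 ≈ 1.332 mg/L.

1.3 mg/L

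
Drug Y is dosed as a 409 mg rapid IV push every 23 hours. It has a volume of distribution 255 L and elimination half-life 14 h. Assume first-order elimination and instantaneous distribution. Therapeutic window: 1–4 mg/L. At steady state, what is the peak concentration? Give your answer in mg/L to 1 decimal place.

2.4 mg/L

τ/t½ = 23/14 ≈ 1.6429, so fraction remaining f = (1/2)^(23/14) ≈ 0.3202.
At steady state, accumulation factor R = 1/(1 − e^(−kτ)) ≈ 1.4710.
Single-dose peak C₀ = D/Vd = 409/255 ≈ 1.604 mg/L.
Steady-state peak Cmax,ss = C₀·R ≈ 1.604 × 1.4710 ≈ 2.359 mg/L.
Peak 2.4 mg/L vs MTC 4 mg/L: below toxic threshold.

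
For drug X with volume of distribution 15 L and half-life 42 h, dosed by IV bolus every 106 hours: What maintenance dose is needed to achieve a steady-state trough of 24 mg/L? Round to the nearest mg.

τ/t½ = 106/42 ≈ 2.5238, so f = (1/2)^(106/42) ≈ 0.173883.
Cmin,ss = (D/Vd)·f/(1−f), so D = Cmin,ss·Vd·(1−f)/f.
D = 24 × 15 × (1−f)/f ≈ 24 × 15 × 4.75099 ≈ 1710.36 mg.

1710 mg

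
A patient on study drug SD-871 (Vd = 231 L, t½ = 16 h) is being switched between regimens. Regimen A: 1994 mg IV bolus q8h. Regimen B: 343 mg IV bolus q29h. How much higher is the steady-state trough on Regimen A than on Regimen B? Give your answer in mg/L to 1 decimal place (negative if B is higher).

20.2 mg/L

Regimen A: f = (1/2)^(8/16) ≈ 0.7071; Cmin,ss = (1994/231)·f/(1−f) ≈ 20.839 mg/L.
Regimen B: f = (1/2)^(29/16) ≈ 0.2847; Cmin,ss = (343/231)·f/(1−f) ≈ 0.591 mg/L.
Difference ≈ 20.839 − 0.591 ≈ 20.248 mg/L.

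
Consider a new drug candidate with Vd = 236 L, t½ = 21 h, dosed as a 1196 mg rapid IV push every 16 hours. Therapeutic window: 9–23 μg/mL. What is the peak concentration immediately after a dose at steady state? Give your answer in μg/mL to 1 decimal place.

τ/t½ = 16/21 ≈ 0.7619, so fraction remaining f = (1/2)^(16/21) ≈ 0.5897.
Accumulation ratio R = 1/(1 − f) ≈ 1/0.4103 ≈ 2.4372.
Single-dose peak C₀ = D/Vd = 1196/236 ≈ 5.068 μg/mL.
Steady-state peak Cmax,ss = C₀·R ≈ 5.068 × 2.4372 ≈ 12.352 μg/mL.
Peak 12.4 μg/mL vs MTC 23 μg/mL: below toxic threshold.

12.4 μg/mL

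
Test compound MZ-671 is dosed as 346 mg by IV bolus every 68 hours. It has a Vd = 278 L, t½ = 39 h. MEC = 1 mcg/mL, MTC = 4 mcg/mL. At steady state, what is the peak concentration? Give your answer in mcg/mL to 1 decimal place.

1.8 mcg/mL

Over one 68-h interval, 68/39 ≈ 1.7436 half-lives elapse, leaving f ≈ 0.2986 of each dose.
At steady state, accumulation factor R = 1/(1 − e^(−kτ)) ≈ 1.4257.
Single-dose peak C₀ = D/Vd = 346/278 ≈ 1.245 mcg/mL.
Steady-state peak Cmax,ss = C₀·R ≈ 1.245 × 1.4257 ≈ 1.775 mcg/mL.
Peak 1.8 mcg/mL vs MTC 4 mcg/mL: below toxic threshold.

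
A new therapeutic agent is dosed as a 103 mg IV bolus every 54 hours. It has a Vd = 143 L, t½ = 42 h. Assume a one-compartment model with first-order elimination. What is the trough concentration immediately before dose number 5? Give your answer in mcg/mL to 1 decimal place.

0.5 mcg/mL

f = (1/2)^(τ/t½) = (1/2)^(54/42) ≈ 0.4102.
C₀ = D/Vd = 103/143 ≈ 0.720 mcg/mL.
Before the 5th dose, 4 doses have been given. Superposition: Cmin = C₀·(f + f² + … + f^4).
≈ 0.720 × (0.4102 + 0.1683 + 0.0690 + 0.0283) ≈ 0.720 × 0.6758 ≈ 0.487 mcg/mL.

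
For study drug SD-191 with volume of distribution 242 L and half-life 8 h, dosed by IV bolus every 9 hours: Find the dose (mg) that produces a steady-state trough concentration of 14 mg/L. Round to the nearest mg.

4001 mg

τ/t½ = 9/8 ≈ 1.125, so f = (1/2)^(9/8) ≈ 0.458502.
Cmin,ss = (D/Vd)·f/(1−f), so D = Cmin,ss·Vd·(1−f)/f.
D = 14 × 242 × (1−f)/f ≈ 14 × 242 × 1.18102 ≈ 4001.30 mg.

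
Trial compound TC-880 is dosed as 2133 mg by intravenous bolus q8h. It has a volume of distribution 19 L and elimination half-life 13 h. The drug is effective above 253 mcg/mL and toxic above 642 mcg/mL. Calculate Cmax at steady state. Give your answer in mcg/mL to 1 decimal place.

323.3 mcg/mL

k = ln2/t½ = ln2/13 ≈ 0.053319 h⁻¹; fraction remaining f = e^(−kτ) = e^(−0.053319×8) ≈ 0.6528.
At steady state, accumulation factor R = 1/(1 − e^(−kτ)) ≈ 2.8802.
Single-dose peak C₀ = D/Vd = 2133/19 ≈ 112.263 mcg/mL.
Cmax,ss = C₀/(1 − f) ≈ 112.263/0.3472 ≈ 323.338 mcg/mL.
Peak 323.3 mcg/mL vs MTC 642 mcg/mL: below toxic threshold.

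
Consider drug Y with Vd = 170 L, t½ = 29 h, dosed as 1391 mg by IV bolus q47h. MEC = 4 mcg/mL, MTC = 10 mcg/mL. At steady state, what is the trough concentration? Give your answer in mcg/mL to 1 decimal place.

3.9 mcg/mL

τ/t½ = 47/29 ≈ 1.6207, so fraction remaining f = (1/2)^(47/29) ≈ 0.3252.
Each bolus raises the concentration by D/Vd = 1391/170 ≈ 8.182 mcg/mL.
Steady-state trough Cmin,ss = C₀·f/(1−f) ≈ 8.182 × 0.3252/0.6748 ≈ 3.943 mcg/mL.
Trough 3.9 mcg/mL vs MEC 4 mcg/mL: subtherapeutic.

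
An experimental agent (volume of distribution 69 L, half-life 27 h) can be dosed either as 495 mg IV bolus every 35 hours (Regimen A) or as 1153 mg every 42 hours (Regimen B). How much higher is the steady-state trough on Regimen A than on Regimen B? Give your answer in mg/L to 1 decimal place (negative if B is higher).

-3.7 mg/L

Regimen A: f = (1/2)^(35/27) ≈ 0.4072; Cmin,ss = (495/69)·f/(1−f) ≈ 4.928 mg/L.
Regimen B: f = (1/2)^(42/27) ≈ 0.3402; Cmin,ss = (1153/69)·f/(1−f) ≈ 8.616 mg/L.
Difference ≈ 4.928 − 8.616 ≈ -3.688 mg/L.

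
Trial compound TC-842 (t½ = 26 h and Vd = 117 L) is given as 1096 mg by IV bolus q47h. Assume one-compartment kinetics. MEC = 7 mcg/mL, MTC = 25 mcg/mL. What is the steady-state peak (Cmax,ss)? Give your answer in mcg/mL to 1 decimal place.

13.1 mcg/mL

τ/t½ = 47/26 ≈ 1.8077, so fraction remaining f = (1/2)^(47/26) ≈ 0.2856.
Accumulation ratio R = 1/(1 − f) ≈ 1/0.7144 ≈ 1.3998.
Each bolus raises the concentration by D/Vd = 1096/117 ≈ 9.368 mcg/mL.
Cmax,ss = C₀/(1 − f) ≈ 9.368/0.7144 ≈ 13.113 mcg/mL.
Peak 13.1 mcg/mL vs MTC 25 mcg/mL: below toxic threshold.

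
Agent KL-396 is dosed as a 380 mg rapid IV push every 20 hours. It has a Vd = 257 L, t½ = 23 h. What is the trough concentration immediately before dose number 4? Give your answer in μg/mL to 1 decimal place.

1.5 μg/mL

f = (1/2)^(τ/t½) = (1/2)^(20/23) ≈ 0.5473.
C₀ = D/Vd = 380/257 ≈ 1.479 μg/mL.
Before the 4th dose, 3 doses have been given. Superposition: Cmin = C₀·(f + f² + … + f^3).
≈ 1.479 × (0.5473 + 0.2995 + 0.1639) ≈ 1.479 × 1.0107 ≈ 1.495 μg/mL.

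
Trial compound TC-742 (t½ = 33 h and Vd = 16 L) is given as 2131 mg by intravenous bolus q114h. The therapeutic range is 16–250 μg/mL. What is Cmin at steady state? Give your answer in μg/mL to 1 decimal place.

13.4 μg/mL

τ/t½ = 114/33 ≈ 3.4545, so fraction remaining f = (1/2)^(114/33) ≈ 0.0912.
Single-dose peak C₀ = D/Vd = 2131/16 ≈ 133.188 μg/mL.
Steady-state trough Cmin,ss = C₀·f/(1−f) ≈ 133.188 × 0.0912/0.9088 ≈ 13.366 μg/mL.
Trough 13.4 μg/mL vs MEC 16 μg/mL: subtherapeutic.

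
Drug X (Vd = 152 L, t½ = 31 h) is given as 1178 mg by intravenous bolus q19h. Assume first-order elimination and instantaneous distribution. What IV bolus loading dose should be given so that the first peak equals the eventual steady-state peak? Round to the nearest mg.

f = (1/2)^(19/31) ≈ 0.653880; accumulation ratio R = 1/(1−f) ≈ 2.88917.
Loading dose to hit Cmax,ss on first dose: D_load = D_maint·R ≈ 1178 × 2.88917 ≈ 3403.44 mg.

3403 mg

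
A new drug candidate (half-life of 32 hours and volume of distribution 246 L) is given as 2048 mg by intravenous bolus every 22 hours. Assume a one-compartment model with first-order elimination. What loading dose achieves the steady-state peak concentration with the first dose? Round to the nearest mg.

5403 mg

f = (1/2)^(22/32) ≈ 0.620929; accumulation ratio R = 1/(1−f) ≈ 2.63803.
Loading dose to hit Cmax,ss on first dose: D_load = D_maint·R ≈ 2048 × 2.63803 ≈ 5402.69 mg.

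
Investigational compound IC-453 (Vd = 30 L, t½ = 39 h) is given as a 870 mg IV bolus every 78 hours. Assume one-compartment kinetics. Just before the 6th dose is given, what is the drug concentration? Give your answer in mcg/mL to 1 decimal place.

f = (1/2)^(τ/t½) = (1/2)^(78/39) ≈ 0.2500.
C₀ = D/Vd = 870/30 ≈ 29.000 mcg/mL.
Before the 6th dose, 5 doses have been given. Superposition: Cmin = C₀·(f + f² + … + f^5).
≈ 29.000 × (0.2500 + 0.0625 + 0.0156 + 0.0039 + 0.0010) ≈ 29.000 × 0.3330 ≈ 9.657 mcg/mL.

9.7 mcg/mL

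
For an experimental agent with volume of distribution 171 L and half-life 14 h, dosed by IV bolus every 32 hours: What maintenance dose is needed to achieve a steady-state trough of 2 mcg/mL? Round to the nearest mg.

τ/t½ = 32/14 ≈ 2.2857, so f = (1/2)^(32/14) ≈ 0.205084.
Cmin,ss = (D/Vd)·f/(1−f), so D = Cmin,ss·Vd·(1−f)/f.
D = 2 × 171 × (1−f)/f ≈ 2 × 171 × 3.87605 ≈ 1325.61 mg.

1326 mg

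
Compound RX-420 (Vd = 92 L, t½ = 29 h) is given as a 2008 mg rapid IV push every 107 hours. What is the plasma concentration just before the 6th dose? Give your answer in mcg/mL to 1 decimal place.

f = (1/2)^(τ/t½) = (1/2)^(107/29) ≈ 0.0775.
C₀ = D/Vd = 2008/92 ≈ 21.826 mcg/mL.
Before the 6th dose, 5 doses have been given. Superposition: Cmin = C₀·(f + f² + … + f^5).
≈ 21.826 × (0.0775 + 0.0060 + 0.0005 + 0.0000 + 0.0000) ≈ 21.826 × 0.0840 ≈ 1.833 mcg/mL.

1.8 mcg/mL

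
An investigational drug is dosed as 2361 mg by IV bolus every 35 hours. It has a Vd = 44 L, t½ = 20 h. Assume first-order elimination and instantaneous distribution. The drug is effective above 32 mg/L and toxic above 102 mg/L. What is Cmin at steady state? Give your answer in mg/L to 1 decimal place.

τ/t½ = 35/20 ≈ 1.75, so fraction remaining f = (1/2)^(35/20) ≈ 0.2973.
Accumulation ratio R = 1/(1 − f) ≈ 1/0.7027 ≈ 1.4231.
Single-dose peak C₀ = D/Vd = 2361/44 ≈ 53.659 mg/L.
Cmax,ss = C₀/(1 − f) ≈ 53.659/0.7027 ≈ 76.361 mg/L.
Steady-state trough Cmin,ss = Cmax,ss·f ≈ 76.361 × 0.2973 ≈ 22.702 mg/L.
Trough 22.7 mg/L vs MEC 32 mg/L: subtherapeutic.

22.7 mg/L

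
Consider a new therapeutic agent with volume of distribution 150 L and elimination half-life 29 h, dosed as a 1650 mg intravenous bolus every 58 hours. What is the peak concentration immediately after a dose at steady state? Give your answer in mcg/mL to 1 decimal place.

τ = 58 h = 2 half-lives, so f = (1/2)^2 = 0.25.
Accumulation ratio R = 1/(1 − f) = 1/0.75 = 4/3.
Single-dose peak C₀ = D/Vd = 1650/150 = 11 mcg/mL.
Steady-state peak Cmax,ss = C₀·R = 11 × 4/3 ≈ 14.667 mcg/mL.

14.7 mcg/mL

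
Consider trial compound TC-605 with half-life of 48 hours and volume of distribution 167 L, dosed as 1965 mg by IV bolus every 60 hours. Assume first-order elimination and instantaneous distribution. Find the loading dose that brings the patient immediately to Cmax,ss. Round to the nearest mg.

3391 mg

f = (1/2)^(60/48) ≈ 0.420448; accumulation ratio R = 1/(1−f) ≈ 1.72547.
Loading dose to hit Cmax,ss on first dose: D_load = D_maint·R ≈ 1965 × 1.72547 ≈ 3390.55 mg.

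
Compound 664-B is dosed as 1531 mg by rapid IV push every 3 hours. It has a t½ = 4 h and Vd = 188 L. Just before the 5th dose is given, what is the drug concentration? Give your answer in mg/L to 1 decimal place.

f = (1/2)^(τ/t½) = (1/2)^(3/4) ≈ 0.5946.
C₀ = D/Vd = 1531/188 ≈ 8.144 mg/L.
Before the 5th dose, 4 doses have been given. Superposition: Cmin = C₀·(f + f² + … + f^4).
≈ 8.144 × (0.5946 + 0.3535 + 0.2102 + 0.1250) ≈ 8.144 × 1.2833 ≈ 10.451 mg/L.

10.5 mg/L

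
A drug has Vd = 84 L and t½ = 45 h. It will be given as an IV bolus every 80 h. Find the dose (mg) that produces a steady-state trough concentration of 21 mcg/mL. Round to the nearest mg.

4285 mg

τ/t½ = 80/45 ≈ 1.7778, so f = (1/2)^(80/45) ≈ 0.291632.
Cmin,ss = (D/Vd)·f/(1−f), so D = Cmin,ss·Vd·(1−f)/f.
D = 21 × 84 × (1−f)/f ≈ 21 × 84 × 2.42898 ≈ 4284.72 mg.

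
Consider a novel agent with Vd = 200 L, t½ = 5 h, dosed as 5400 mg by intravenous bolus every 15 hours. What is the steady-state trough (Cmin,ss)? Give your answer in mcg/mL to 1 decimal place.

3.9 mcg/mL

τ = 15 h = 3 half-lives, so f = (1/2)^3 = 0.125.
Accumulation ratio R = 1/(1 − f) = 1/0.875 = 8/7.
Single-dose peak C₀ = D/Vd = 5400/200 = 27 mcg/mL.
Steady-state peak Cmax,ss = C₀·R = 27 × 8/7 ≈ 30.857 mcg/mL.
Steady-state trough Cmin,ss = Cmax,ss·f ≈ 30.857 × 0.125 ≈ 3.857 mcg/mL.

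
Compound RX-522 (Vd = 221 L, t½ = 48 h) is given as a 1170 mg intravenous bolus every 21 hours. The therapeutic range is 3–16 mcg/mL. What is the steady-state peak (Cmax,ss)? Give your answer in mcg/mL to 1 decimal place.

Over one 21-h interval, 21/48 ≈ 0.4375 half-lives elapse, leaving f ≈ 0.7384 of each dose.
At steady state, accumulation factor R = 1/(1 − e^(−kτ)) ≈ 3.8226.
Single-dose peak C₀ = D/Vd = 1170/221 ≈ 5.294 mcg/mL.
Cmax,ss = C₀/(1 − f) ≈ 5.294/0.2616 ≈ 20.237 mcg/mL.
Peak 20.2 mcg/mL vs MTC 16 mcg/mL: exceeds toxic threshold.

20.2 mcg/mL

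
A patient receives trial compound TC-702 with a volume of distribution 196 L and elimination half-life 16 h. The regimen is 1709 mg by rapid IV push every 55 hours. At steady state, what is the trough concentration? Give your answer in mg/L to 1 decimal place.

0.9 mg/L

Over one 55-h interval, 55/16 ≈ 3.4375 half-lives elapse, leaving f ≈ 0.0923 of each dose.
Each bolus raises the concentration by D/Vd = 1709/196 ≈ 8.719 mg/L.
Steady-state trough Cmin,ss = C₀·f/(1−f) ≈ 8.719 × 0.0923/0.9077 ≈ 0.887 mg/L.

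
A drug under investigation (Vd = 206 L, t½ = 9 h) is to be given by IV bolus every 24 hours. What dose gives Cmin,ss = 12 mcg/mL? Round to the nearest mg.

13224 mg

τ/t½ = 24/9 ≈ 2.6667, so f = (1/2)^(24/9) ≈ 0.157490.
Cmin,ss = (D/Vd)·f/(1−f), so D = Cmin,ss·Vd·(1−f)/f.
D = 12 × 206 × (1−f)/f ≈ 12 × 206 × 5.34961 ≈ 13224.24 mg.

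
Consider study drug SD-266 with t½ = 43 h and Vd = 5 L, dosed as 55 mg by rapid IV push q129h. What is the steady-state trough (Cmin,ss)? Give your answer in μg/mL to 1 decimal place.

1.6 μg/mL

τ = 129 h = 3 half-lives, so f = (1/2)^3 = 0.125.
Accumulation ratio R = 1/(1 − f) = 1/0.875 = 8/7.
Single-dose peak C₀ = D/Vd = 55/5 = 11 μg/mL.
Steady-state peak Cmax,ss = C₀·R = 11 × 8/7 ≈ 12.571 μg/mL.
Steady-state trough Cmin,ss = Cmax,ss·f ≈ 12.571 × 0.125 ≈ 1.571 μg/mL.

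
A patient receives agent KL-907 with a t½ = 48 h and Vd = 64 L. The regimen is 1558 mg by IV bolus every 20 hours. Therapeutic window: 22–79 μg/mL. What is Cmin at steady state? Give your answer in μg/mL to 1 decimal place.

72.7 μg/mL

Over one 20-h interval, 20/48 ≈ 0.41667 half-lives elapse, leaving f ≈ 0.7492 of each dose.
Each bolus raises the concentration by D/Vd = 1558/64 ≈ 24.344 μg/mL.
Steady-state trough Cmin,ss = C₀·f/(1−f) ≈ 24.344 × 0.7492/0.2508 ≈ 72.721 μg/mL.
Trough 72.7 μg/mL vs MEC 22 μg/mL: adequate.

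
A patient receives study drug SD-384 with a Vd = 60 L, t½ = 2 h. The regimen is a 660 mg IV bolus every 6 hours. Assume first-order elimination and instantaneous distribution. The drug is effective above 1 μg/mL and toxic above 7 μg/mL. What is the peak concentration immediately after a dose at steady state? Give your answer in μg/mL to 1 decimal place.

τ = 6 h = 3 half-lives, so f = (1/2)^3 = 0.125.
Accumulation ratio R = 1/(1 − f) = 1/0.875 = 8/7.
Single-dose peak C₀ = D/Vd = 660/60 = 11 μg/mL.
Steady-state peak Cmax,ss = C₀·R = 11 × 8/7 ≈ 12.571 μg/mL.
Peak 12.6 μg/mL vs MTC 7 μg/mL: exceeds toxic threshold.

12.6 μg/mL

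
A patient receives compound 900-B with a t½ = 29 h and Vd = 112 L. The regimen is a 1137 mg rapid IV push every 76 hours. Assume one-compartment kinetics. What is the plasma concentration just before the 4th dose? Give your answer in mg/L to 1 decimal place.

f = (1/2)^(τ/t½) = (1/2)^(76/29) ≈ 0.1626.
C₀ = D/Vd = 1137/112 ≈ 10.152 mg/L.
Before the 4th dose, 3 doses have been given. Superposition: Cmin = C₀·(f + f² + … + f^3).
≈ 10.152 × (0.1626 + 0.0264 + 0.0043) ≈ 10.152 × 0.1933 ≈ 1.962 mg/L.

2.0 mg/L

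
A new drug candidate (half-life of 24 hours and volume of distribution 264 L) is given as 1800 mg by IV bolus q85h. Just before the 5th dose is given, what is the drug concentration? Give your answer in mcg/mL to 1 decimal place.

0.6 mcg/mL

f = (1/2)^(τ/t½) = (1/2)^(85/24) ≈ 0.0859.
C₀ = D/Vd = 1800/264 ≈ 6.818 mcg/mL.
Before the 5th dose, 4 doses have been given. Superposition: Cmin = C₀·(f + f² + … + f^4).
≈ 6.818 × (0.0859 + 0.0074 + 0.0006 + 0.0001) ≈ 6.818 × 0.0940 ≈ 0.641 mcg/mL.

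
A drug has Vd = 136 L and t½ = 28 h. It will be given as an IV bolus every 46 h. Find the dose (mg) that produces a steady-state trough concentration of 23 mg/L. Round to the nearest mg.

τ/t½ = 46/28 ≈ 1.6429, so f = (1/2)^(46/28) ≈ 0.320222.
Cmin,ss = (D/Vd)·f/(1−f), so D = Cmin,ss·Vd·(1−f)/f.
D = 23 × 136 × (1−f)/f ≈ 23 × 136 × 2.12283 ≈ 6640.21 mg.

6640 mg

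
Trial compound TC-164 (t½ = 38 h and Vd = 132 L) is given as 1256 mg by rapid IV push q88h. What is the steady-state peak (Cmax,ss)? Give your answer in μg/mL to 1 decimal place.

11.9 μg/mL

Over one 88-h interval, 88/38 ≈ 2.3158 half-lives elapse, leaving f ≈ 0.2009 of each dose.
Accumulation ratio R = 1/(1 − f) ≈ 1/0.7991 ≈ 1.2514.
Each bolus raises the concentration by D/Vd = 1256/132 ≈ 9.515 μg/mL.
Steady-state peak Cmax,ss = C₀·R ≈ 9.515 × 1.2514 ≈ 11.907 μg/mL.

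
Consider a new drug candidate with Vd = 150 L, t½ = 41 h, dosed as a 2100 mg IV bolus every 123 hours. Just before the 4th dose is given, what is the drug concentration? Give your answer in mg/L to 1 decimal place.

2.0 mg/L

f = (1/2)^(τ/t½) = (1/2)^(123/41) ≈ 0.1250.
C₀ = D/Vd = 2100/150 ≈ 14.000 mg/L.
Before the 4th dose, 3 doses have been given. Superposition: Cmin = C₀·(f + f² + … + f^3).
≈ 14.000 × (0.1250 + 0.0156 + 0.0020) ≈ 14.000 × 0.1426 ≈ 1.996 mg/L.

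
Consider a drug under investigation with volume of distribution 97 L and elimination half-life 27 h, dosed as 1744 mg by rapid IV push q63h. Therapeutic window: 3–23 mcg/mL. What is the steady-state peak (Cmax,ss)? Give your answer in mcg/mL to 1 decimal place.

22.4 mcg/mL

k = ln2/t½ = ln2/27 ≈ 0.025672 h⁻¹; fraction remaining f = e^(−kτ) = e^(−0.025672×63) ≈ 0.1984.
Accumulation ratio R = 1/(1 − f) ≈ 1/0.8016 ≈ 1.2475.
Each bolus raises the concentration by D/Vd = 1744/97 ≈ 17.979 mcg/mL.
Steady-state peak Cmax,ss = C₀·R ≈ 17.979 × 1.2475 ≈ 22.429 mcg/mL.
Peak 22.4 mcg/mL vs MTC 23 mcg/mL: below toxic threshold.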